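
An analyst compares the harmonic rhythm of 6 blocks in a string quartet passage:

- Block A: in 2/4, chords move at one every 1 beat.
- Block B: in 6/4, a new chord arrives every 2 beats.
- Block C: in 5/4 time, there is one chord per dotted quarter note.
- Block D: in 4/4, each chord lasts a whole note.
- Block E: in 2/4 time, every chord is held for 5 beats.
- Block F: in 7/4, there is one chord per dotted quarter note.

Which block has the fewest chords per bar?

Block E

A: 2 beats/bar ÷ 1 beat/chord = 2 chords/bar.
B: 6 beats/bar ÷ 2 beats/chord = 3 chords/bar.
C: 5 beats/bar ÷ 1.5 beats/chord = 10/3 chords/bar.
D: 4 beats/bar ÷ 4 beats/chord = 1 chord/bar.
E: 2 beats/bar ÷ 5 beats/chord = 0.4 chords/bar.
F: 7 beats/bar ÷ 1.5 beats/chord = 14/3 chords/bar.
Slowest is E at 0.4 chords/bar.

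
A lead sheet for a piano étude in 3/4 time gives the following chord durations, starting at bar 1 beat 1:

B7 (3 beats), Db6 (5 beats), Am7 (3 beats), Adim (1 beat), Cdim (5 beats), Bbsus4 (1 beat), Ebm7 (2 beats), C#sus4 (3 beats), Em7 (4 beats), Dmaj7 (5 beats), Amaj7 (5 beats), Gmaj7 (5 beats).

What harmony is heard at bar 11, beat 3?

Beat 3 of bar 11 is beat (11−1)×3 + 3 = 33 overall.
Running totals: B7 ends at 3, Db6 ends at 8, Am7 ends at 11, Adim ends at 12, Cdim ends at 17, Bbsus4 ends at 18, Ebm7 ends at 20, C#sus4 ends at 23, Em7 ends at 27, Dmaj7 ends at 32, Amaj7 ends at 37.
Beat 33 falls within Amaj7.

Amaj7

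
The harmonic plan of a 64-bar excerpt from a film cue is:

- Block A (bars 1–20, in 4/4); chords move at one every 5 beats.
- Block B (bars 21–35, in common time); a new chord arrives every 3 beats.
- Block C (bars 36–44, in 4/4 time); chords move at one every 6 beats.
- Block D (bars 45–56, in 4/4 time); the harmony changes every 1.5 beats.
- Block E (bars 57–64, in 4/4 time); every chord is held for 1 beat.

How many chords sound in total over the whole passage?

106 chords

A: 20 bars × 4 beats = 80 beats; 5 beats/chord → 16 chords.
B: 15 bars × 4 beats = 60 beats; 3 beats/chord → 20 chords.
C: 9 bars × 4 beats = 36 beats; 6 beats/chord → 6 chords.
D: 12 bars × 4 beats = 48 beats; 1.5 beats/chord → 32 chords.
E: 8 bars × 4 beats = 32 beats; 1 beat/chord → 32 chords.
Total: 16 + 20 + 6 + 32 + 32 = 106.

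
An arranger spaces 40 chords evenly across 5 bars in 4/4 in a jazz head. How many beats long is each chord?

0.5 beats

5 bars × 4 beats/bar = 20 beats total.
20 beats ÷ 40 chords = 0.5 beats per chord.
(That is an eighth note.)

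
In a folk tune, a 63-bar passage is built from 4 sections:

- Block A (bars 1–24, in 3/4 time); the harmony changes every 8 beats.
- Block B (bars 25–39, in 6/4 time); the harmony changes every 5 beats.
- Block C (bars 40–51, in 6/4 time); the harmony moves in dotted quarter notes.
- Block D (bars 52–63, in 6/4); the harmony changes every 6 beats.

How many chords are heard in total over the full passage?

A: 24·3 = 72 beats, 72/8 = 9 chords.
B: 15·6 = 90 beats, 90/5 = 18 chords.
C: 12·6 = 72 beats, 72/1.5 = 48 chords.
D: 12·6 = 72 beats, 72/6 = 12 chords.
Total: 9 + 18 + 48 + 12 = 87.

87 chords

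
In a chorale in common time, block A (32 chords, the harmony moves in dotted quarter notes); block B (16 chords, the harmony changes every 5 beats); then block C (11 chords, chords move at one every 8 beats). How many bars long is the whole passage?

54 bars

A: 32 × 1.5 = 48 beats = 12 bars.
B: 16 × 5 = 80 beats = 20 bars.
C: 11 × 8 = 88 beats = 22 bars.
Total: 12 + 20 + 22 = 54 bars.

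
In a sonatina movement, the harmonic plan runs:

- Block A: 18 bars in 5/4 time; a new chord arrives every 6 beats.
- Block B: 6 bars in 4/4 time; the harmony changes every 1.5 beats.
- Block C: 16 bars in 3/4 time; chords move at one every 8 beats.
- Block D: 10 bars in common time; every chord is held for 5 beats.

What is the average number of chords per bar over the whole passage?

0.9 chords per bar

A: 18 × 5 = 90 beats ÷ 6 = 15 chords.
B: 6 × 4 = 24 beats ÷ 1.5 = 16 chords.
C: 16 × 3 = 48 beats ÷ 8 = 6 chords.
D: 10 × 4 = 40 beats ÷ 5 = 8 chords.
Overall: 45 chords over 50 bars → 45/50 = 0.9 chords per bar.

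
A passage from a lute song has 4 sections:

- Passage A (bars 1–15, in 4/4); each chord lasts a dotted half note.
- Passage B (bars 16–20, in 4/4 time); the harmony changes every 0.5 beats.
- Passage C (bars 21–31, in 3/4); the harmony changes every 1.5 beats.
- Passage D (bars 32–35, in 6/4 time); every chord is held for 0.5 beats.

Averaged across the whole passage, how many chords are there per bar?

26/7 chords per bar

A: 15 × 4 = 60 beats ÷ 3 = 20 chords.
B: 5 × 4 = 20 beats ÷ 0.5 = 40 chords.
C: 11 × 3 = 33 beats ÷ 1.5 = 22 chords.
D: 4 × 6 = 24 beats ÷ 0.5 = 48 chords.
Overall: 130 chords over 35 bars → 130/35 = 26/7 chords per bar.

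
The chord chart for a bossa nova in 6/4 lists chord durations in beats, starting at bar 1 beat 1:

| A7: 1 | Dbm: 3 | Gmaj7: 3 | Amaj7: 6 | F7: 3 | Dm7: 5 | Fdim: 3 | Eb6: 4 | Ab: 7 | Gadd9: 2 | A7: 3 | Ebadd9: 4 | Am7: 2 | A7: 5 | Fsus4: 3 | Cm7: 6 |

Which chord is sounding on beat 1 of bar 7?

Gadd9

Beat 1 of bar 7 is beat (7−1)×6 + 1 = 37 overall.
Running totals: A7 ends at 1, Dbm ends at 4, Gmaj7 ends at 7, Amaj7 ends at 13, F7 ends at 16, Dm7 ends at 21, Fdim ends at 24, Eb6 ends at 28, Ab ends at 35, Gadd9 ends at 37.
Beat 37 falls within Gadd9.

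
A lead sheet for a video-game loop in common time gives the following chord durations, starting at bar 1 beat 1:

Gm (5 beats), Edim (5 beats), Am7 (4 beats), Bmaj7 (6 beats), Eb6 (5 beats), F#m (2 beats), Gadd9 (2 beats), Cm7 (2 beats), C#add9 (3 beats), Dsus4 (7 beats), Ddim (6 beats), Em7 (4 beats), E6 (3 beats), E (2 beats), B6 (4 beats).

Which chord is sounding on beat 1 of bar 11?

Beat 1 of bar 11 is beat (11−1)×4 + 1 = 41 overall.
Running totals: Gm ends at 5, Edim ends at 10, Am7 ends at 14, Bmaj7 ends at 20, Eb6 ends at 25, F#m ends at 27, Gadd9 ends at 29, Cm7 ends at 31, C#add9 ends at 34, Dsus4 ends at 41.
Beat 41 falls within Dsus4.

Dsus4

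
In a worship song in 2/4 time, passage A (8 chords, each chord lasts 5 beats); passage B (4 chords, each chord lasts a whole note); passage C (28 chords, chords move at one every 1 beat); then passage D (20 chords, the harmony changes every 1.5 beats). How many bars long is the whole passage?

A: 8 × 5 = 40 beats = 20 bars.
B: 4 × 4 = 16 beats = 8 bars.
C: 28 × 1 = 28 beats = 14 bars.
D: 20 × 1.5 = 30 beats = 15 bars.
Total: 20 + 8 + 14 + 15 = 57 bars.

57 bars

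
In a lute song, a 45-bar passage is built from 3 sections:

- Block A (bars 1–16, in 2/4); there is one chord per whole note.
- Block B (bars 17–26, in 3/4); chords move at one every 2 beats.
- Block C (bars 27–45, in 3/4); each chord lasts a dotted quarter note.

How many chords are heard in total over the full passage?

A: 16 bars × 2 beats = 32 beats; 4 beats/chord → 8 chords.
B: 10 bars × 3 beats = 30 beats; 2 beats/chord → 15 chords.
C: 19 bars × 3 beats = 57 beats; 1.5 beats/chord → 38 chords.
Total: 8 + 15 + 38 = 61.

61 chords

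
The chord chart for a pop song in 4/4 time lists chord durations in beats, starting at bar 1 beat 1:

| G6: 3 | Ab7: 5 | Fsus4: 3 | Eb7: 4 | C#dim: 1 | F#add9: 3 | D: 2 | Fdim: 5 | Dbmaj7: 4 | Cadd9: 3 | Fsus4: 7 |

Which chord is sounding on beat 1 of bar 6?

Beat 1 of bar 6 is beat (6−1)×4 + 1 = 21 overall.
Running totals: G6 ends at 3, Ab7 ends at 8, Fsus4 ends at 11, Eb7 ends at 15, C#dim ends at 16, F#add9 ends at 19, D ends at 21.
Beat 21 falls within D.

D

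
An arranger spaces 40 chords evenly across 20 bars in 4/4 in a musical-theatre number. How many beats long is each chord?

2 beats

20 bars × 4 beats/bar = 80 beats total.
80 beats ÷ 40 chords = 2 beats per chord.
(That is a half note.)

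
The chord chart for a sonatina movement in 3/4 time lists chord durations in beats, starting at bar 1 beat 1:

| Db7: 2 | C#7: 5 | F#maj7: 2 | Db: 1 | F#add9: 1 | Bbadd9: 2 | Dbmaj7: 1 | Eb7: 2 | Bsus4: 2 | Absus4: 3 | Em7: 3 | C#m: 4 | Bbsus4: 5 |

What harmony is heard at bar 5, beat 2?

Beat 2 of bar 5 is beat (5−1)×3 + 2 = 14 overall.
Running totals: Db7 ends at 2, C#7 ends at 7, F#maj7 ends at 9, Db ends at 10, F#add9 ends at 11, Bbadd9 ends at 13, Dbmaj7 ends at 14.
Beat 14 falls within Dbmaj7.

Dbmaj7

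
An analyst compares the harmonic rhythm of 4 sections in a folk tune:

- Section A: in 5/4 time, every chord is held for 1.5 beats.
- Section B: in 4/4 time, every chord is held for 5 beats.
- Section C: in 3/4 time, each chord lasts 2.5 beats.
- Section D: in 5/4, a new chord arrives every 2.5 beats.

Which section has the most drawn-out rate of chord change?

Section B

A: 5/1.5 = 10/3 chords/bar.
B: 4/5 = 0.8 chords/bar.
C: 3/2.5 = 1.2 chords/bar.
D: 5/2.5 = 2 chords/bar.
Slowest is B at 0.8 chords/bar.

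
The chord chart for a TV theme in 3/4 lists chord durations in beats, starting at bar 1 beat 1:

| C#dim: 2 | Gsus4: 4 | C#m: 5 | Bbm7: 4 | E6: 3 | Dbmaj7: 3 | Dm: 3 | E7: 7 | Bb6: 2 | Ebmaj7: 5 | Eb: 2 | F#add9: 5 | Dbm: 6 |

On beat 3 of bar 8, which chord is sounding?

Beat 3 of bar 8 is beat (8−1)×3 + 3 = 24 overall.
Running totals: C#dim ends at 2, Gsus4 ends at 6, C#m ends at 11, Bbm7 ends at 15, E6 ends at 18, Dbmaj7 ends at 21, Dm ends at 24.
Beat 24 falls within Dm.

Dm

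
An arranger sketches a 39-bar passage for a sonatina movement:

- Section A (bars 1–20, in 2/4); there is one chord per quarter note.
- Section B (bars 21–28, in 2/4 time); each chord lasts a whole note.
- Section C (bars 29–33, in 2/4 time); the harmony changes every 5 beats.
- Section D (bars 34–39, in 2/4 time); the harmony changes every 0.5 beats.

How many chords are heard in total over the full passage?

70 chords

A has 40 beats and chords last 1 each, so 40 chords.
B has 16 beats and chords last 4 each, so 4 chords.
C has 10 beats and chords last 5 each, so 2 chords.
D has 12 beats and chords last 0.5 each, so 24 chords.
Total: 40 + 4 + 2 + 24 = 70.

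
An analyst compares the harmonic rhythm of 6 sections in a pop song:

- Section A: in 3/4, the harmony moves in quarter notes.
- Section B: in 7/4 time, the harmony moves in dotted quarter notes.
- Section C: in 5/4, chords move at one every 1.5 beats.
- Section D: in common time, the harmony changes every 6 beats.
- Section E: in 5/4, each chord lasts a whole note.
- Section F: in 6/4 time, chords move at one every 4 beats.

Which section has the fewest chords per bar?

A: each chord is 1 beat in 3/4, so 3 per bar.
B: each chord is 1.5 beats in 7/4, so 14/3 per bar.
C: each chord is 1.5 beats in 5/4, so 10/3 per bar.
D: each chord is 6 beats in 4/4, so 2/3 per bar.
E: each chord is 4 beats in 5/4, so 1.25 per bar.
F: each chord is 4 beats in 6/4, so 1.5 per bar.
Slowest is D at 2/3 chords/bar.

Section D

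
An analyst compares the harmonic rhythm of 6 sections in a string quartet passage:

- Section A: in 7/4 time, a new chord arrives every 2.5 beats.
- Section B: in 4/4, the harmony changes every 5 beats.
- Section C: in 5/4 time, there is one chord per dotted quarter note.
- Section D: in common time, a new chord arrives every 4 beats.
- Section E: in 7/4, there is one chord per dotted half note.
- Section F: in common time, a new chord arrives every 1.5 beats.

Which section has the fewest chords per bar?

A: 7 beats/bar ÷ 2.5 beats/chord = 2.8 chords/bar.
B: 4 beats/bar ÷ 5 beats/chord = 0.8 chords/bar.
C: 5 beats/bar ÷ 1.5 beats/chord = 10/3 chords/bar.
D: 4 beats/bar ÷ 4 beats/chord = 1 chord/bar.
E: 7 beats/bar ÷ 3 beats/chord = 7/3 chords/bar.
F: 4 beats/bar ÷ 1.5 beats/chord = 8/3 chords/bar.
Slowest is B at 0.8 chords/bar.

Section B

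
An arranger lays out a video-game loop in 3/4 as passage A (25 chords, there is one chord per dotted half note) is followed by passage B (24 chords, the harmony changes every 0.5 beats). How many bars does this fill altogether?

A: 25 × 3 = 75 beats = 25 bars.
B: 24 × 0.5 = 12 beats = 4 bars.
Total: 25 + 4 = 29 bars.

29 bars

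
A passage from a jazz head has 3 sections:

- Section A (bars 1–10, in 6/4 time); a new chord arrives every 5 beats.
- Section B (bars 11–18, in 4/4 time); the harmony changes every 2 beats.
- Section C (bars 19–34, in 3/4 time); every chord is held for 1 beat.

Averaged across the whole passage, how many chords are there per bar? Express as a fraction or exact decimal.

38/17 chords per bar

A: 10 bars of 6 beats is 60 beats; at 5 beats each that's 12 chords.
B: 8 bars of 4 beats is 32 beats; at 2 beats each that's 16 chords.
C: 16 bars of 3 beats is 48 beats; at 1 beat each that's 48 chords.
Overall: 76 chords over 34 bars → 76/34 = 38/17 chords per bar.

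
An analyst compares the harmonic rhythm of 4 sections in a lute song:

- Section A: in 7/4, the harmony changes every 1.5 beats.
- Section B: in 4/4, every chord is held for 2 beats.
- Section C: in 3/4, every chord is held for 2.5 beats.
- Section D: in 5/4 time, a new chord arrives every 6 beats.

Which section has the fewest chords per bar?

A: 7/1.5 = 14/3 chords/bar.
B: 4/2 = 2 chords/bar.
C: 3/2.5 = 1.2 chords/bar.
D: 5/6 = 5/6 chords/bar.
Slowest is D at 5/6 chords/bar.

Section D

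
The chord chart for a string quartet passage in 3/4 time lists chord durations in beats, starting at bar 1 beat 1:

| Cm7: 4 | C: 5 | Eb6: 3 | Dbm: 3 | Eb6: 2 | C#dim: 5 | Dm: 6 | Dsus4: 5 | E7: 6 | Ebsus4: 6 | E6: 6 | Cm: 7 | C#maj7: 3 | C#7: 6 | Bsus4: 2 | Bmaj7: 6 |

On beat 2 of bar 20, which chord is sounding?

C#maj7

Beat 2 of bar 20 is beat (20−1)×3 + 2 = 59 overall.
Running totals: Cm7 ends at 4, C ends at 9, Eb6 ends at 12, Dbm ends at 15, Eb6 ends at 17, C#dim ends at 22, Dm ends at 28, Dsus4 ends at 33, E7 ends at 39, Ebsus4 ends at 45, E6 ends at 51, Cm ends at 58, C#maj7 ends at 61.
Beat 59 falls within C#maj7.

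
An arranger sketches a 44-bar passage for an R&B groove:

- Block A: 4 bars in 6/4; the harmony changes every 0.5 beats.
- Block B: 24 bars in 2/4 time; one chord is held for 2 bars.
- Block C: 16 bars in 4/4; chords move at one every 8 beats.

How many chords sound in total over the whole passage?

A: 4 bars × 6 beats = 24 beats; 0.5 beats/chord → 48 chords.
B: 24 bars × 2 beats = 48 beats; 4 beats/chord → 12 chords.
C: 16 bars × 4 beats = 64 beats; 8 beats/chord → 8 chords.
Total: 48 + 12 + 8 = 68.

68 chords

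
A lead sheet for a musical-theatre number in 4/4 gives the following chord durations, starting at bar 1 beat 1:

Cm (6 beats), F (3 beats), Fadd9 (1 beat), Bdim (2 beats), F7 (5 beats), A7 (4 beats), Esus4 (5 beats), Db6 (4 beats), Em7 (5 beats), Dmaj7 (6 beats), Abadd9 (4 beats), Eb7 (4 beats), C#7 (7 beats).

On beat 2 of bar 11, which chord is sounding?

Beat 2 of bar 11 is beat (11−1)×4 + 2 = 42 overall.
Running totals: Cm ends at 6, F ends at 9, Fadd9 ends at 10, Bdim ends at 12, F7 ends at 17, A7 ends at 21, Esus4 ends at 26, Db6 ends at 30, Em7 ends at 35, Dmaj7 ends at 41, Abadd9 ends at 45.
Beat 42 falls within Abadd9.

Abadd9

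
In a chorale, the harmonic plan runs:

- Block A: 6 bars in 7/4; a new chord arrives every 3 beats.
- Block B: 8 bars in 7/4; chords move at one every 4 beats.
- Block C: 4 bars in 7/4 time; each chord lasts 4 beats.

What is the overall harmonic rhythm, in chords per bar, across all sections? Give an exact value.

A: 6 × 7 = 42 beats ÷ 3 = 14 chords.
B: 8 × 7 = 56 beats ÷ 4 = 14 chords.
C: 4 × 7 = 28 beats ÷ 4 = 7 chords.
Overall: 35 chords over 18 bars → 35/18 = 35/18 chords per bar.

35/18 chords per bar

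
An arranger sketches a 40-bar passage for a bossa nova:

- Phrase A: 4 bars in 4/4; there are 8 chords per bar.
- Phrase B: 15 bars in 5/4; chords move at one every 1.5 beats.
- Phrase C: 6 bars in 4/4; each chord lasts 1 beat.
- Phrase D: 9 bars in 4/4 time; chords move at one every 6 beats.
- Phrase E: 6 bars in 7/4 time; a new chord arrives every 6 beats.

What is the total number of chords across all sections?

A has 16 beats and chords last 0.5 each, so 32 chords.
B has 75 beats and chords last 1.5 each, so 50 chords.
C has 24 beats and chords last 1 each, so 24 chords.
D has 36 beats and chords last 6 each, so 6 chords.
E has 42 beats and chords last 6 each, so 7 chords.
Total: 32 + 50 + 24 + 6 + 7 = 119.

119 chords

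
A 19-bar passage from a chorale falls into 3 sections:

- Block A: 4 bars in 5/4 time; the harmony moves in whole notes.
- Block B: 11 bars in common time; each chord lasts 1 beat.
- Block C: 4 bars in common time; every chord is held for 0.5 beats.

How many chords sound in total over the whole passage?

A: 4·5 = 20 beats, 20/4 = 5 chords.
B: 11·4 = 44 beats, 44/1 = 44 chords.
C: 4·4 = 16 beats, 16/0.5 = 32 chords.
Total: 5 + 44 + 32 = 81.

81 chords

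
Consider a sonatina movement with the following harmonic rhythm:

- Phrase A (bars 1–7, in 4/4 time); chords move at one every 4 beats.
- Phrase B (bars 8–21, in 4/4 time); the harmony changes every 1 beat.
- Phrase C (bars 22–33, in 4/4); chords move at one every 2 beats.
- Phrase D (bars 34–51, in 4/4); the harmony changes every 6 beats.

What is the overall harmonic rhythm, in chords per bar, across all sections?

A: 7 bars of 4 beats is 28 beats; at 4 beats each that's 7 chords.
B: 14 bars of 4 beats is 56 beats; at 1 beat each that's 56 chords.
C: 12 bars of 4 beats is 48 beats; at 2 beats each that's 24 chords.
D: 18 bars of 4 beats is 72 beats; at 6 beats each that's 12 chords.
Overall: 99 chords over 51 bars → 99/51 = 33/17 chords per bar.

33/17 chords per bar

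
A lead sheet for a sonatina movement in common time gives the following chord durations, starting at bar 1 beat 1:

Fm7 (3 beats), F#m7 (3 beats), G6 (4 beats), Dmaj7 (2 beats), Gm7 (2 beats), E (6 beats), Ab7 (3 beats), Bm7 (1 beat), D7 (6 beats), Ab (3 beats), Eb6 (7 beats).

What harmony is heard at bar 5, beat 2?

E

Beat 2 of bar 5 is beat (5−1)×4 + 2 = 18 overall.
Running totals: Fm7 ends at 3, F#m7 ends at 6, G6 ends at 10, Dmaj7 ends at 12, Gm7 ends at 14, E ends at 20.
Beat 18 falls within E.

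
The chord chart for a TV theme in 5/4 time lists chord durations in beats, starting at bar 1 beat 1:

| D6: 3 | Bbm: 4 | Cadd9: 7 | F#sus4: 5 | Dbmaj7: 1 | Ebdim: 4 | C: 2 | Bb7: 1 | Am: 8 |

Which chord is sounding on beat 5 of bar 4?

Dbmaj7

Beat 5 of bar 4 is beat (4−1)×5 + 5 = 20 overall.
Running totals: D6 ends at 3, Bbm ends at 7, Cadd9 ends at 14, F#sus4 ends at 19, Dbmaj7 ends at 20.
Beat 20 falls within Dbmaj7.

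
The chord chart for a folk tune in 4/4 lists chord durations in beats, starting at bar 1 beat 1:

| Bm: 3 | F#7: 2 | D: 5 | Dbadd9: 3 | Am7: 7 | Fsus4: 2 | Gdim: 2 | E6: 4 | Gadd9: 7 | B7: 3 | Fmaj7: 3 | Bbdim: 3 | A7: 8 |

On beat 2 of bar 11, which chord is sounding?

Bbdim

Beat 2 of bar 11 is beat (11−1)×4 + 2 = 42 overall.
Running totals: Bm ends at 3, F#7 ends at 5, D ends at 10, Dbadd9 ends at 13, Am7 ends at 20, Fsus4 ends at 22, Gdim ends at 24, E6 ends at 28, Gadd9 ends at 35, B7 ends at 38, Fmaj7 ends at 41, Bbdim ends at 44.
Beat 42 falls within Bbdim.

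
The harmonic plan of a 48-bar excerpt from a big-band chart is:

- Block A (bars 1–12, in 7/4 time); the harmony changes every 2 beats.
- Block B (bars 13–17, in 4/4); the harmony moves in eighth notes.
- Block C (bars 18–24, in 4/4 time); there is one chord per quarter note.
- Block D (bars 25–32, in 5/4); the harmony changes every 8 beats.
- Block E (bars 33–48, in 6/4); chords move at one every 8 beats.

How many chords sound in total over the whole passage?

A: 12·7 = 84 beats, 84/2 = 42 chords.
B: 5·4 = 20 beats, 20/0.5 = 40 chords.
C: 7·4 = 28 beats, 28/1 = 28 chords.
D: 8·5 = 40 beats, 40/8 = 5 chords.
E: 16·6 = 96 beats, 96/8 = 12 chords.
Total: 42 + 40 + 28 + 5 + 12 = 127.

127 chords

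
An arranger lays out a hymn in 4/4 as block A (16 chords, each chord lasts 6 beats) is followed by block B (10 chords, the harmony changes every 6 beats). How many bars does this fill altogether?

39 bars

A: 16 × 6 = 96 beats = 24 bars.
B: 10 × 6 = 60 beats = 15 bars.
Total: 24 + 15 = 39 bars.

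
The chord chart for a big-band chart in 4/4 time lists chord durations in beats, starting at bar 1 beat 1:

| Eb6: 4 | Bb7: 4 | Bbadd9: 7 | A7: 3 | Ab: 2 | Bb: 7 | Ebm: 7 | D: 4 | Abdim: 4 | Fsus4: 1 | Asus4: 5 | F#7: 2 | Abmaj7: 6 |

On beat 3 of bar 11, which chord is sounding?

Fsus4

Beat 3 of bar 11 is beat (11−1)×4 + 3 = 43 overall.
Running totals: Eb6 ends at 4, Bb7 ends at 8, Bbadd9 ends at 15, A7 ends at 18, Ab ends at 20, Bb ends at 27, Ebm ends at 34, D ends at 38, Abdim ends at 42, Fsus4 ends at 43.
Beat 43 falls within Fsus4.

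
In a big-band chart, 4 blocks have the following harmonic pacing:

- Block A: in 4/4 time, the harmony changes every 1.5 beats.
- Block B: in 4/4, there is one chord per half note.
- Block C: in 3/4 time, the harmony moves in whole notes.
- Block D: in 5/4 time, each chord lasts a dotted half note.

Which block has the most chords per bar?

Block A

A: 4 beats/bar ÷ 1.5 beats/chord = 8/3 chords/bar.
B: 4 beats/bar ÷ 2 beats/chord = 2 chords/bar.
C: 3 beats/bar ÷ 4 beats/chord = 0.75 chords/bar.
D: 5 beats/bar ÷ 3 beats/chord = 5/3 chords/bar.
Fastest is A at 8/3 chords/bar.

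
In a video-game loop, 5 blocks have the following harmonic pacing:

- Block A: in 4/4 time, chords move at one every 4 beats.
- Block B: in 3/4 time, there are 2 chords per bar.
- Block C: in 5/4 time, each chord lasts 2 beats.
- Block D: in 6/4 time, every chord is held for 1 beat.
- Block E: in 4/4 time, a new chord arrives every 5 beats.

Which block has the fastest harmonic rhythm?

A: 4 beats/bar ÷ 4 beats/chord = 1 chord/bar.
B: 3 beats/bar ÷ 1.5 beats/chord = 2 chords/bar.
C: 5 beats/bar ÷ 2 beats/chord = 2.5 chords/bar.
D: 6 beats/bar ÷ 1 beat/chord = 6 chords/bar.
E: 4 beats/bar ÷ 5 beats/chord = 0.8 chords/bar.
Fastest is D at 6 chords/bar.

Block D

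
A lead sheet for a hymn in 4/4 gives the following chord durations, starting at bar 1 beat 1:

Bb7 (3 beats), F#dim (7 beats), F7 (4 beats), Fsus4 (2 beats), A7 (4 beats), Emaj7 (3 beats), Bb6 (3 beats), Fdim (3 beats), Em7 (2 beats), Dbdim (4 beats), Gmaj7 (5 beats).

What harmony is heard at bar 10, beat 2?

Beat 2 of bar 10 is beat (10−1)×4 + 2 = 38 overall.
Running totals: Bb7 ends at 3, F#dim ends at 10, F7 ends at 14, Fsus4 ends at 16, A7 ends at 20, Emaj7 ends at 23, Bb6 ends at 26, Fdim ends at 29, Em7 ends at 31, Dbdim ends at 35, Gmaj7 ends at 40.
Beat 38 falls within Gmaj7.

Gmaj7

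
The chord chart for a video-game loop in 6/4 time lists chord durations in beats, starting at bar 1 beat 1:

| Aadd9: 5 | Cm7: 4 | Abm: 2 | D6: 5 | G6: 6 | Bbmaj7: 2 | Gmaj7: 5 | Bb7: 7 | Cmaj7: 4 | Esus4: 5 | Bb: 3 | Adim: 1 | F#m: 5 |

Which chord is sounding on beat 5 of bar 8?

Beat 5 of bar 8 is beat (8−1)×6 + 5 = 47 overall.
Running totals: Aadd9 ends at 5, Cm7 ends at 9, Abm ends at 11, D6 ends at 16, G6 ends at 22, Bbmaj7 ends at 24, Gmaj7 ends at 29, Bb7 ends at 36, Cmaj7 ends at 40, Esus4 ends at 45, Bb ends at 48.
Beat 47 falls within Bb.

Bb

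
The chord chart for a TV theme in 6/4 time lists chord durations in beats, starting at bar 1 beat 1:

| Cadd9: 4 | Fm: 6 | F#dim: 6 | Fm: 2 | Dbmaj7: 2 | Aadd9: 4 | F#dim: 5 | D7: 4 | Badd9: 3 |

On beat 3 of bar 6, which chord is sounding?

Beat 3 of bar 6 is beat (6−1)×6 + 3 = 33 overall.
Running totals: Cadd9 ends at 4, Fm ends at 10, F#dim ends at 16, Fm ends at 18, Dbmaj7 ends at 20, Aadd9 ends at 24, F#dim ends at 29, D7 ends at 33.
Beat 33 falls within D7.

D7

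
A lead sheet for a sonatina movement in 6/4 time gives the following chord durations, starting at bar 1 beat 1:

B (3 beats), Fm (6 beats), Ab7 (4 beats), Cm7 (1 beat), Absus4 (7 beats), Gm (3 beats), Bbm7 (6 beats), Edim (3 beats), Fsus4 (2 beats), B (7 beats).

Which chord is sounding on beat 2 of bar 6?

Edim

Beat 2 of bar 6 is beat (6−1)×6 + 2 = 32 overall.
Running totals: B ends at 3, Fm ends at 9, Ab7 ends at 13, Cm7 ends at 14, Absus4 ends at 21, Gm ends at 24, Bbm7 ends at 30, Edim ends at 33.
Beat 32 falls within Edim.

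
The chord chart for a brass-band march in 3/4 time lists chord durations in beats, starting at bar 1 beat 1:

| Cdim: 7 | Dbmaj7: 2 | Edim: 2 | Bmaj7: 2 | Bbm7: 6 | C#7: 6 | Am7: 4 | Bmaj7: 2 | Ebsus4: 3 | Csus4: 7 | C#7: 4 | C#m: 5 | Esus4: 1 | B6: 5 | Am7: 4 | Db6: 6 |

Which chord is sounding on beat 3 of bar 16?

Beat 3 of bar 16 is beat (16−1)×3 + 3 = 48 overall.
Running totals: Cdim ends at 7, Dbmaj7 ends at 9, Edim ends at 11, Bmaj7 ends at 13, Bbm7 ends at 19, C#7 ends at 25, Am7 ends at 29, Bmaj7 ends at 31, Ebsus4 ends at 34, Csus4 ends at 41, C#7 ends at 45, C#m ends at 50.
Beat 48 falls within C#m.

C#m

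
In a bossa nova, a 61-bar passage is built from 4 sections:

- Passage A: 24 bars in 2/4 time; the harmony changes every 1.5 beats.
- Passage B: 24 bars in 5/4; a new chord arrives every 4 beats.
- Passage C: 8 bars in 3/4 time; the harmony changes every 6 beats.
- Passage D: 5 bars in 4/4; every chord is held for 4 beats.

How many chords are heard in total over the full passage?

A: 24 bars × 2 beats = 48 beats; 1.5 beats/chord → 32 chords.
B: 24 bars × 5 beats = 120 beats; 4 beats/chord → 30 chords.
C: 8 bars × 3 beats = 24 beats; 6 beats/chord → 4 chords.
D: 5 bars × 4 beats = 20 beats; 4 beats/chord → 5 chords.
Total: 32 + 30 + 4 + 5 = 71.

71 chords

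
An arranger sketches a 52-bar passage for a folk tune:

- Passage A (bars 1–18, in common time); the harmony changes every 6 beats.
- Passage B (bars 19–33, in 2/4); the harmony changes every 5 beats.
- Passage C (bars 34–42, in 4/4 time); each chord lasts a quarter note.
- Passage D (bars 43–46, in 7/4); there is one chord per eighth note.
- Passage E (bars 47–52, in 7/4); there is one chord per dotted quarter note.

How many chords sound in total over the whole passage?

A has 72 beats and chords last 6 each, so 12 chords.
B has 30 beats and chords last 5 each, so 6 chords.
C has 36 beats and chords last 1 each, so 36 chords.
D has 28 beats and chords last 0.5 each, so 56 chords.
E has 42 beats and chords last 1.5 each, so 28 chords.
Total: 12 + 6 + 36 + 56 + 28 = 138.

138 chords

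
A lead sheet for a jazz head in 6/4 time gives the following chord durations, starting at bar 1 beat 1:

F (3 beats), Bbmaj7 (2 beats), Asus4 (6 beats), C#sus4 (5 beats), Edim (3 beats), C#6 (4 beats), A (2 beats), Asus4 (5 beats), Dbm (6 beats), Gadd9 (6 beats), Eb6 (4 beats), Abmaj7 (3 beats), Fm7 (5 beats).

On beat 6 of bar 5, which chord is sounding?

Beat 6 of bar 5 is beat (5−1)×6 + 6 = 30 overall.
Running totals: F ends at 3, Bbmaj7 ends at 5, Asus4 ends at 11, C#sus4 ends at 16, Edim ends at 19, C#6 ends at 23, A ends at 25, Asus4 ends at 30.
Beat 30 falls within Asus4.

Asus4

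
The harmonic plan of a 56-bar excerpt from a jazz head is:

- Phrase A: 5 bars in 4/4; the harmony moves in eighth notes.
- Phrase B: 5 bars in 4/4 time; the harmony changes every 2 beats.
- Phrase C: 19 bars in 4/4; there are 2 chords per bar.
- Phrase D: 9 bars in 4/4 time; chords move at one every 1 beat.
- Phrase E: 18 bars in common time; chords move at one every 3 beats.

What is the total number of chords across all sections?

A: 5 bars × 4 beats = 20 beats; 0.5 beats/chord → 40 chords.
B: 5 bars × 4 beats = 20 beats; 2 beats/chord → 10 chords.
C: 19 bars × 4 beats = 76 beats; 2 beats/chord → 38 chords.
D: 9 bars × 4 beats = 36 beats; 1 beat/chord → 36 chords.
E: 18 bars × 4 beats = 72 beats; 3 beats/chord → 24 chords.
Total: 40 + 10 + 38 + 36 + 24 = 148.

148 chords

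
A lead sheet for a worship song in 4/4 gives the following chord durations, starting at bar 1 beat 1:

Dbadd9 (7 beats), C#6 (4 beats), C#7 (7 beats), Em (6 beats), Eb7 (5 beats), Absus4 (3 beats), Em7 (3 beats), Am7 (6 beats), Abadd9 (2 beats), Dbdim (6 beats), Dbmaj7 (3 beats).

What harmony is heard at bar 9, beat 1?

Beat 1 of bar 9 is beat (9−1)×4 + 1 = 33 overall.
Running totals: Dbadd9 ends at 7, C#6 ends at 11, C#7 ends at 18, Em ends at 24, Eb7 ends at 29, Absus4 ends at 32, Em7 ends at 35.
Beat 33 falls within Em7.

Em7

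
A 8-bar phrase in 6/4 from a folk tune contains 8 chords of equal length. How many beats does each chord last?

6 beats

8 bars × 6 beats/bar = 48 beats total.
48 beats ÷ 8 chords = 6 beats per chord.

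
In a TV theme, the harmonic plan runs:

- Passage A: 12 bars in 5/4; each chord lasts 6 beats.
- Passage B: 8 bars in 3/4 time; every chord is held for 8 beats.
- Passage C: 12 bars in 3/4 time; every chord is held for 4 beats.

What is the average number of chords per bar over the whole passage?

11/16 chords per bar

A: 12 bars of 5 beats is 60 beats; at 6 beats each that's 10 chords.
B: 8 bars of 3 beats is 24 beats; at 8 beats each that's 3 chords.
C: 12 bars of 3 beats is 36 beats; at 4 beats each that's 9 chords.
Overall: 22 chords over 32 bars → 22/32 = 11/16 chords per bar.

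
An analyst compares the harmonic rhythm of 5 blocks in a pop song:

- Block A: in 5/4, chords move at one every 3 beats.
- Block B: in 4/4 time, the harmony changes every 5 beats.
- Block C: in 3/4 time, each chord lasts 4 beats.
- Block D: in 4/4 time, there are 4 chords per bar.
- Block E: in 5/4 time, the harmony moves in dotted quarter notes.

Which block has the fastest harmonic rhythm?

A: each chord is 3 beats in 5/4, so 5/3 per bar.
B: each chord is 5 beats in 4/4, so 0.8 per bar.
C: each chord is 4 beats in 3/4, so 0.75 per bar.
D: each chord is 1 beat in 4/4, so 4 per bar.
E: each chord is 1.5 beats in 5/4, so 10/3 per bar.
Fastest is D at 4 chords/bar.

Block D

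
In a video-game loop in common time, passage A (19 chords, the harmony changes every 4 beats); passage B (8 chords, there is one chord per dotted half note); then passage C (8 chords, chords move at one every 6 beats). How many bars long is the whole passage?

37 bars

A: 19 × 4 = 76 beats = 19 bars.
B: 8 × 3 = 24 beats = 6 bars.
C: 8 × 6 = 48 beats = 12 bars.
Total: 19 + 6 + 12 = 37 bars.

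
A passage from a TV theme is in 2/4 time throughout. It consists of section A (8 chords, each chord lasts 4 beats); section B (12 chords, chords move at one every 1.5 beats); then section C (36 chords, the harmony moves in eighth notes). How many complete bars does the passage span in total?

34 bars

A: 8 × 4 = 32 beats = 16 bars.
B: 12 × 1.5 = 18 beats = 9 bars.
C: 36 × 0.5 = 18 beats = 9 bars.
Total: 16 + 9 + 9 = 34 bars.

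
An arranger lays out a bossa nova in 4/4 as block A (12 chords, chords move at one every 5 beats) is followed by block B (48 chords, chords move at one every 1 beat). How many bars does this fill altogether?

A: 12 × 5 = 60 beats = 15 bars.
B: 48 × 1 = 48 beats = 12 bars.
Total: 15 + 12 = 27 bars.

27 bars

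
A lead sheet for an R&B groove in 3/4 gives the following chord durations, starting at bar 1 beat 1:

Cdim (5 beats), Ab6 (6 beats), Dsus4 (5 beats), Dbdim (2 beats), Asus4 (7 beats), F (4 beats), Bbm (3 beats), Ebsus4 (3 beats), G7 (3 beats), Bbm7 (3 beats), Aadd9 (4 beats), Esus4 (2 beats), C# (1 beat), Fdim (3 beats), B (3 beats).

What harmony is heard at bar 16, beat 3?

Beat 3 of bar 16 is beat (16−1)×3 + 3 = 48 overall.
Running totals: Cdim ends at 5, Ab6 ends at 11, Dsus4 ends at 16, Dbdim ends at 18, Asus4 ends at 25, F ends at 29, Bbm ends at 32, Ebsus4 ends at 35, G7 ends at 38, Bbm7 ends at 41, Aadd9 ends at 45, Esus4 ends at 47, C# ends at 48.
Beat 48 falls within C#.

C#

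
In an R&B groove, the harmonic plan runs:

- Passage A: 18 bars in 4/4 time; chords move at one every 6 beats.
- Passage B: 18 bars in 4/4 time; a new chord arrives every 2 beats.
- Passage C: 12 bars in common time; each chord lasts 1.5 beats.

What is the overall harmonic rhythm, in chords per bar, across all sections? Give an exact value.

5/3 chords per bar

A: 18 × 4 = 72 beats ÷ 6 = 12 chords.
B: 18 × 4 = 72 beats ÷ 2 = 36 chords.
C: 12 × 4 = 48 beats ÷ 1.5 = 32 chords.
Overall: 80 chords over 48 bars → 80/48 = 5/3 chords per bar.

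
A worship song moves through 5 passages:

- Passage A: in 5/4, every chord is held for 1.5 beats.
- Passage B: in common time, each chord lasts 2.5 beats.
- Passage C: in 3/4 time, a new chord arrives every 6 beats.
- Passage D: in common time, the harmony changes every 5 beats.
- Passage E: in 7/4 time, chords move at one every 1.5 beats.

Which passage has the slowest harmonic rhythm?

Passage C

A: 5 beats/bar ÷ 1.5 beats/chord = 10/3 chords/bar.
B: 4 beats/bar ÷ 2.5 beats/chord = 1.6 chords/bar.
C: 3 beats/bar ÷ 6 beats/chord = 0.5 chords/bar.
D: 4 beats/bar ÷ 5 beats/chord = 0.8 chords/bar.
E: 7 beats/bar ÷ 1.5 beats/chord = 14/3 chords/bar.
Slowest is C at 0.5 chords/bar.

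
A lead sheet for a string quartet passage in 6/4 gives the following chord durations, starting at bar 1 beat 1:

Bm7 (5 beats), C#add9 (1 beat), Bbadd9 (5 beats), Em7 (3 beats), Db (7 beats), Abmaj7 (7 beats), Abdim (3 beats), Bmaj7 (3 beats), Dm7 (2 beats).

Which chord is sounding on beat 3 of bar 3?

Beat 3 of bar 3 is beat (3−1)×6 + 3 = 15 overall.
Running totals: Bm7 ends at 5, C#add9 ends at 6, Bbadd9 ends at 11, Em7 ends at 14, Db ends at 21.
Beat 15 falls within Db.

Db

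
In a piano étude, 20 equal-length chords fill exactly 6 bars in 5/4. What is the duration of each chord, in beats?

6 bars × 5 beats/bar = 30 beats total.
30 beats ÷ 20 chords = 1.5 beats per chord.
(That is a dotted quarter note.)

1.5 beats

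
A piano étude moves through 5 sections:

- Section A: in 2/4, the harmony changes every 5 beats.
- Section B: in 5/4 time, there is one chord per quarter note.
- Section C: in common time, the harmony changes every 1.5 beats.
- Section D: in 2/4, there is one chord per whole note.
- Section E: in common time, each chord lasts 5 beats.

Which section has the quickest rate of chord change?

Section B

A: 2 beats/bar ÷ 5 beats/chord = 0.4 chords/bar.
B: 5 beats/bar ÷ 1 beat/chord = 5 chords/bar.
C: 4 beats/bar ÷ 1.5 beats/chord = 8/3 chords/bar.
D: 2 beats/bar ÷ 4 beats/chord = 0.5 chords/bar.
E: 4 beats/bar ÷ 5 beats/chord = 0.8 chords/bar.
Fastest is B at 5 chords/bar.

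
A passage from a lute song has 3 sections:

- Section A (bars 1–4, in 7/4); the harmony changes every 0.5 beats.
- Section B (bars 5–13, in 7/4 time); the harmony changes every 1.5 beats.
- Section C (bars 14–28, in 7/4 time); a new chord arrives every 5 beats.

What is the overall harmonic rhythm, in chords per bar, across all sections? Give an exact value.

A: 4 × 7 = 28 beats ÷ 0.5 = 56 chords.
B: 9 × 7 = 63 beats ÷ 1.5 = 42 chords.
C: 15 × 7 = 105 beats ÷ 5 = 21 chords.
Overall: 119 chords over 28 bars → 119/28 = 4.25 chords per bar.

4.25 chords per bar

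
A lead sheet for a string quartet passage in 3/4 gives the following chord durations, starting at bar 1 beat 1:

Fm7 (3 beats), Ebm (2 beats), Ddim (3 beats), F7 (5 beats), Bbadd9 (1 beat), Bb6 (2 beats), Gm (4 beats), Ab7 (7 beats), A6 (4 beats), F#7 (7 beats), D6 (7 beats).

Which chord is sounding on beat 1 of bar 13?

Beat 1 of bar 13 is beat (13−1)×3 + 1 = 37 overall.
Running totals: Fm7 ends at 3, Ebm ends at 5, Ddim ends at 8, F7 ends at 13, Bbadd9 ends at 14, Bb6 ends at 16, Gm ends at 20, Ab7 ends at 27, A6 ends at 31, F#7 ends at 38.
Beat 37 falls within F#7.

F#7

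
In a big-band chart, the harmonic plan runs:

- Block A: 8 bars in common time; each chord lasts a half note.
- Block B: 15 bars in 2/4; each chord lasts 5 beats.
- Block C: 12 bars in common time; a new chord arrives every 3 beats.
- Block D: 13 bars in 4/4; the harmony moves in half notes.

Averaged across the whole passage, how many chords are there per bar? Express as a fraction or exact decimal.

4/3 chords per bar

A: 8 × 4 = 32 beats ÷ 2 = 16 chords.
B: 15 × 2 = 30 beats ÷ 5 = 6 chords.
C: 12 × 4 = 48 beats ÷ 3 = 16 chords.
D: 13 × 4 = 52 beats ÷ 2 = 26 chords.
Overall: 64 chords over 48 bars → 64/48 = 4/3 chords per bar.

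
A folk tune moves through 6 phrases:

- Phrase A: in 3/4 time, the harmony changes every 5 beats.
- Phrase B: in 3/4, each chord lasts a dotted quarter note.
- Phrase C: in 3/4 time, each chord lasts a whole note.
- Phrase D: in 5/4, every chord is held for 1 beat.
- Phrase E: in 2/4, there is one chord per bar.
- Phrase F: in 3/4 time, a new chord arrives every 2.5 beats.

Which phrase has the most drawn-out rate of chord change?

Phrase A

A: 3 beats/bar ÷ 5 beats/chord = 0.6 chords/bar.
B: 3 beats/bar ÷ 1.5 beats/chord = 2 chords/bar.
C: 3 beats/bar ÷ 4 beats/chord = 0.75 chords/bar.
D: 5 beats/bar ÷ 1 beat/chord = 5 chords/bar.
E: 2 beats/bar ÷ 2 beats/chord = 1 chord/bar.
F: 3 beats/bar ÷ 2.5 beats/chord = 1.2 chords/bar.
Slowest is A at 0.6 chords/bar.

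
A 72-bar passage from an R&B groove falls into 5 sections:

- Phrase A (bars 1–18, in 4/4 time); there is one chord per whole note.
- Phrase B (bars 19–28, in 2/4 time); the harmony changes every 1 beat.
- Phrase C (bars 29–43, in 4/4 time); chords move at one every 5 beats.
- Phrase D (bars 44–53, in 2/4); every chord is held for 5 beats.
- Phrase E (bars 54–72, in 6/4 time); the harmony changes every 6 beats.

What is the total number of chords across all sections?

73 chords

A has 72 beats and chords last 4 each, so 18 chords.
B has 20 beats and chords last 1 each, so 20 chords.
C has 60 beats and chords last 5 each, so 12 chords.
D has 20 beats and chords last 5 each, so 4 chords.
E has 114 beats and chords last 6 each, so 19 chords.
Total: 18 + 20 + 12 + 4 + 19 = 73.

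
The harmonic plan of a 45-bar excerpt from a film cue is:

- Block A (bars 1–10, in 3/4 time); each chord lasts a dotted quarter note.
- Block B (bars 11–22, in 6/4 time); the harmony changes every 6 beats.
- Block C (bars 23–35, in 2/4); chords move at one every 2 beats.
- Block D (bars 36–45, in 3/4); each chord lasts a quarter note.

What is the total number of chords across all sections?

A: 10·3 = 30 beats, 30/1.5 = 20 chords.
B: 12·6 = 72 beats, 72/6 = 12 chords.
C: 13·2 = 26 beats, 26/2 = 13 chords.
D: 10·3 = 30 beats, 30/1 = 30 chords.
Total: 20 + 12 + 13 + 30 = 75.

75 chords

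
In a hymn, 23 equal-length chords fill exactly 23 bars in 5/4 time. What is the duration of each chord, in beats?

5 beats

23 bars × 5 beats/bar = 115 beats total.
115 beats ÷ 23 chords = 5 beats per chord.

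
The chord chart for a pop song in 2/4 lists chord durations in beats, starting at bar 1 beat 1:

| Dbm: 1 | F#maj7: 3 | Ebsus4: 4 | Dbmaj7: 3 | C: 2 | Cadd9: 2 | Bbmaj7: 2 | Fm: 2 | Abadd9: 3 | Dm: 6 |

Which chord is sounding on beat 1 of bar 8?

Beat 1 of bar 8 is beat (8−1)×2 + 1 = 15 overall.
Running totals: Dbm ends at 1, F#maj7 ends at 4, Ebsus4 ends at 8, Dbmaj7 ends at 11, C ends at 13, Cadd9 ends at 15.
Beat 15 falls within Cadd9.

Cadd9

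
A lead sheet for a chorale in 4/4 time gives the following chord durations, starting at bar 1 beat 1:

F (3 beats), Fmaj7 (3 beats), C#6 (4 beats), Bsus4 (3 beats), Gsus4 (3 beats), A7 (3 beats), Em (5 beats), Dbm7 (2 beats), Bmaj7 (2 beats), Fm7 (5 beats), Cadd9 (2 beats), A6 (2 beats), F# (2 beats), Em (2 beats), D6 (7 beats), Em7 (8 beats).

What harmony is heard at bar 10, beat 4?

Beat 4 of bar 10 is beat (10−1)×4 + 4 = 40 overall.
Running totals: F ends at 3, Fmaj7 ends at 6, C#6 ends at 10, Bsus4 ends at 13, Gsus4 ends at 16, A7 ends at 19, Em ends at 24, Dbm7 ends at 26, Bmaj7 ends at 28, Fm7 ends at 33, Cadd9 ends at 35, A6 ends at 37, F# ends at 39, Em ends at 41.
Beat 40 falls within Em.

Em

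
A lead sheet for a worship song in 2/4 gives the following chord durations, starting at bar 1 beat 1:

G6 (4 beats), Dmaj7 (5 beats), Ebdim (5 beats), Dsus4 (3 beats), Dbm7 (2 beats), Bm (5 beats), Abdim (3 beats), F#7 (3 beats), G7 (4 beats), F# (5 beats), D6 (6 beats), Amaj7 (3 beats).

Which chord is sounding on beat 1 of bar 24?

Beat 1 of bar 24 is beat (24−1)×2 + 1 = 47 overall.
Running totals: G6 ends at 4, Dmaj7 ends at 9, Ebdim ends at 14, Dsus4 ends at 17, Dbm7 ends at 19, Bm ends at 24, Abdim ends at 27, F#7 ends at 30, G7 ends at 34, F# ends at 39, D6 ends at 45, Amaj7 ends at 48.
Beat 47 falls within Amaj7.

Amaj7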